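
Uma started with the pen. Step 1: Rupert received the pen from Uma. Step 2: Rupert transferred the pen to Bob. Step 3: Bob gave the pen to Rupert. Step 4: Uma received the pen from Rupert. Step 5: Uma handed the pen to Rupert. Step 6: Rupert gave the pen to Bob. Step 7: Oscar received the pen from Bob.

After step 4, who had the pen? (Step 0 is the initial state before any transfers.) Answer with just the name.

Tracking the pen holder through step 4:
After step 0 (start): Uma
After step 1: Rupert
After step 2: Bob
After step 3: Rupert
After step 4: Uma

At step 4, the holder is Uma.

Answer: Uma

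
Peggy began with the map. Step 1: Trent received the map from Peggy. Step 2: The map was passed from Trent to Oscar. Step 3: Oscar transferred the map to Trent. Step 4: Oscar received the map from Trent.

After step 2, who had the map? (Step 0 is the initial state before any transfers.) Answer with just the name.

Answer: Oscar

Derivation:
Tracking the map holder through step 2:
After step 0 (start): Peggy
After step 1: Trent
After step 2: Oscar

At step 2, the holder is Oscar.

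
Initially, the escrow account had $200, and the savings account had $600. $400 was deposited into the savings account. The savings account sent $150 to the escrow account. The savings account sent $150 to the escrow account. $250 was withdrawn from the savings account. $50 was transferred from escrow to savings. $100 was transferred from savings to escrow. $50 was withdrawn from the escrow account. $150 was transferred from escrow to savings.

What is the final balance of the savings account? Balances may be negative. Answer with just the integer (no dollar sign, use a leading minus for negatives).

Answer: 550

Derivation:
Tracking account balances step by step:
Start: escrow=200, savings=600
Event 1 (deposit 400 to savings): savings: 600 + 400 = 1000. Balances: escrow=200, savings=1000
Event 2 (transfer 150 savings -> escrow): savings: 1000 - 150 = 850, escrow: 200 + 150 = 350. Balances: escrow=350, savings=850
Event 3 (transfer 150 savings -> escrow): savings: 850 - 150 = 700, escrow: 350 + 150 = 500. Balances: escrow=500, savings=700
Event 4 (withdraw 250 from savings): savings: 700 - 250 = 450. Balances: escrow=500, savings=450
Event 5 (transfer 50 escrow -> savings): escrow: 500 - 50 = 450, savings: 450 + 50 = 500. Balances: escrow=450, savings=500
Event 6 (transfer 100 savings -> escrow): savings: 500 - 100 = 400, escrow: 450 + 100 = 550. Balances: escrow=550, savings=400
Event 7 (withdraw 50 from escrow): escrow: 550 - 50 = 500. Balances: escrow=500, savings=400
Event 8 (transfer 150 escrow -> savings): escrow: 500 - 150 = 350, savings: 400 + 150 = 550. Balances: escrow=350, savings=550

Final balance of savings: 550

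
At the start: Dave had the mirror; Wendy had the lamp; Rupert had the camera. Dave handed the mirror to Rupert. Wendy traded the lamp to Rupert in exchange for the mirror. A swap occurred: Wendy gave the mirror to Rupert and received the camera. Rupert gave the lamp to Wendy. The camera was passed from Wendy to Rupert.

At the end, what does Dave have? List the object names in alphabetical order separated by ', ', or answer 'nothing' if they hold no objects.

Answer: nothing

Derivation:
Tracking all object holders:
Start: mirror:Dave, lamp:Wendy, camera:Rupert
Event 1 (give mirror: Dave -> Rupert). State: mirror:Rupert, lamp:Wendy, camera:Rupert
Event 2 (swap lamp<->mirror: now lamp:Rupert, mirror:Wendy). State: mirror:Wendy, lamp:Rupert, camera:Rupert
Event 3 (swap mirror<->camera: now mirror:Rupert, camera:Wendy). State: mirror:Rupert, lamp:Rupert, camera:Wendy
Event 4 (give lamp: Rupert -> Wendy). State: mirror:Rupert, lamp:Wendy, camera:Wendy
Event 5 (give camera: Wendy -> Rupert). State: mirror:Rupert, lamp:Wendy, camera:Rupert

Final state: mirror:Rupert, lamp:Wendy, camera:Rupert
Dave holds: (nothing).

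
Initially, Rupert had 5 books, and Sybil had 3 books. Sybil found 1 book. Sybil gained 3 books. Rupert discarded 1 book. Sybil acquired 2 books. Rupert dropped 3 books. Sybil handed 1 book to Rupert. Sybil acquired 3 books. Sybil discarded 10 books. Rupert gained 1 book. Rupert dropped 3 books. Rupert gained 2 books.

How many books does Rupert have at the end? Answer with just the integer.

Tracking counts step by step:
Start: Rupert=5, Sybil=3
Event 1 (Sybil +1): Sybil: 3 -> 4. State: Rupert=5, Sybil=4
Event 2 (Sybil +3): Sybil: 4 -> 7. State: Rupert=5, Sybil=7
Event 3 (Rupert -1): Rupert: 5 -> 4. State: Rupert=4, Sybil=7
Event 4 (Sybil +2): Sybil: 7 -> 9. State: Rupert=4, Sybil=9
Event 5 (Rupert -3): Rupert: 4 -> 1. State: Rupert=1, Sybil=9
Event 6 (Sybil -> Rupert, 1): Sybil: 9 -> 8, Rupert: 1 -> 2. State: Rupert=2, Sybil=8
Event 7 (Sybil +3): Sybil: 8 -> 11. State: Rupert=2, Sybil=11
Event 8 (Sybil -10): Sybil: 11 -> 1. State: Rupert=2, Sybil=1
Event 9 (Rupert +1): Rupert: 2 -> 3. State: Rupert=3, Sybil=1
Event 10 (Rupert -3): Rupert: 3 -> 0. State: Rupert=0, Sybil=1
Event 11 (Rupert +2): Rupert: 0 -> 2. State: Rupert=2, Sybil=1

Rupert's final count: 2

Answer: 2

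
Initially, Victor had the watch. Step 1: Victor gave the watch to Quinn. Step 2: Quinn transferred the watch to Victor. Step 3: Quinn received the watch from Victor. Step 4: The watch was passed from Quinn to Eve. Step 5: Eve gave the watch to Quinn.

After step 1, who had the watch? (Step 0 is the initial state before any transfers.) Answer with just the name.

Answer: Quinn

Derivation:
Tracking the watch holder through step 1:
After step 0 (start): Victor
After step 1: Quinn

At step 1, the holder is Quinn.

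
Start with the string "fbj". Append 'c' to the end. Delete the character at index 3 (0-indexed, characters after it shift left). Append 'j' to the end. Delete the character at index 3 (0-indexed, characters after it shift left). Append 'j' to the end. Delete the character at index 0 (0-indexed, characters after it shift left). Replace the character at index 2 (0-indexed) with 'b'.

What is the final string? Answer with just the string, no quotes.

Applying each edit step by step:
Start: "fbj"
Op 1 (append 'c'): "fbj" -> "fbjc"
Op 2 (delete idx 3 = 'c'): "fbjc" -> "fbj"
Op 3 (append 'j'): "fbj" -> "fbjj"
Op 4 (delete idx 3 = 'j'): "fbjj" -> "fbj"
Op 5 (append 'j'): "fbj" -> "fbjj"
Op 6 (delete idx 0 = 'f'): "fbjj" -> "bjj"
Op 7 (replace idx 2: 'j' -> 'b'): "bjj" -> "bjb"

Answer: bjb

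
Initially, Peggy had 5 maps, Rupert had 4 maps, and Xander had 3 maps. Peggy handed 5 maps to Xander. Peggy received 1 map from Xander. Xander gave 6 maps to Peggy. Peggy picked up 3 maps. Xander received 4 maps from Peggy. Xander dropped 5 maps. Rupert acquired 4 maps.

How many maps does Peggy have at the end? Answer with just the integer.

Answer: 6

Derivation:
Tracking counts step by step:
Start: Peggy=5, Rupert=4, Xander=3
Event 1 (Peggy -> Xander, 5): Peggy: 5 -> 0, Xander: 3 -> 8. State: Peggy=0, Rupert=4, Xander=8
Event 2 (Xander -> Peggy, 1): Xander: 8 -> 7, Peggy: 0 -> 1. State: Peggy=1, Rupert=4, Xander=7
Event 3 (Xander -> Peggy, 6): Xander: 7 -> 1, Peggy: 1 -> 7. State: Peggy=7, Rupert=4, Xander=1
Event 4 (Peggy +3): Peggy: 7 -> 10. State: Peggy=10, Rupert=4, Xander=1
Event 5 (Peggy -> Xander, 4): Peggy: 10 -> 6, Xander: 1 -> 5. State: Peggy=6, Rupert=4, Xander=5
Event 6 (Xander -5): Xander: 5 -> 0. State: Peggy=6, Rupert=4, Xander=0
Event 7 (Rupert +4): Rupert: 4 -> 8. State: Peggy=6, Rupert=8, Xander=0

Peggy's final count: 6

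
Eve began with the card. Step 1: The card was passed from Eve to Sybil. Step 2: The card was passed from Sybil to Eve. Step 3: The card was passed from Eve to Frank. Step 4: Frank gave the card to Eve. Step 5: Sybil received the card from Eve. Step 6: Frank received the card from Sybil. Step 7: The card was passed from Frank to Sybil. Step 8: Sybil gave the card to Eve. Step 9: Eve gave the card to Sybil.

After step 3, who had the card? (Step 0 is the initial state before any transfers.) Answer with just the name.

Tracking the card holder through step 3:
After step 0 (start): Eve
After step 1: Sybil
After step 2: Eve
After step 3: Frank

At step 3, the holder is Frank.

Answer: Frank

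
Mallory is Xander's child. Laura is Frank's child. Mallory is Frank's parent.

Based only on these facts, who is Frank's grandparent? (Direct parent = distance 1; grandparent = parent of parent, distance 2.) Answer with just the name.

Reconstructing the parent chain from the given facts:
  Xander -> Mallory -> Frank -> Laura
(each arrow means 'parent of the next')
Positions in the chain (0 = top):
  position of Xander: 0
  position of Mallory: 1
  position of Frank: 2
  position of Laura: 3

Frank is at position 2; the grandparent is 2 steps up the chain, i.e. position 0: Xander.

Answer: Xander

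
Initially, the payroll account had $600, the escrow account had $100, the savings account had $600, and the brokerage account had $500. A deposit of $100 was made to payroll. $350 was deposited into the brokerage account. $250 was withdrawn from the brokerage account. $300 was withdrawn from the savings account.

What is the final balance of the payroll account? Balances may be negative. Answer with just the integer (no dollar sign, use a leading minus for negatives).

Answer: 700

Derivation:
Tracking account balances step by step:
Start: payroll=600, escrow=100, savings=600, brokerage=500
Event 1 (deposit 100 to payroll): payroll: 600 + 100 = 700. Balances: payroll=700, escrow=100, savings=600, brokerage=500
Event 2 (deposit 350 to brokerage): brokerage: 500 + 350 = 850. Balances: payroll=700, escrow=100, savings=600, brokerage=850
Event 3 (withdraw 250 from brokerage): brokerage: 850 - 250 = 600. Balances: payroll=700, escrow=100, savings=600, brokerage=600
Event 4 (withdraw 300 from savings): savings: 600 - 300 = 300. Balances: payroll=700, escrow=100, savings=300, brokerage=600

Final balance of payroll: 700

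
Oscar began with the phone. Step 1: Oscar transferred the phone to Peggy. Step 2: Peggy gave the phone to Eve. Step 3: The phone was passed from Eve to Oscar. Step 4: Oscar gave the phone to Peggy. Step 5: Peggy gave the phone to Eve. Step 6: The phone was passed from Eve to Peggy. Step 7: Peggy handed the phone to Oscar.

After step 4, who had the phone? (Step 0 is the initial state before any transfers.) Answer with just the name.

Answer: Peggy

Derivation:
Tracking the phone holder through step 4:
After step 0 (start): Oscar
After step 1: Peggy
After step 2: Eve
After step 3: Oscar
After step 4: Peggy

At step 4, the holder is Peggy.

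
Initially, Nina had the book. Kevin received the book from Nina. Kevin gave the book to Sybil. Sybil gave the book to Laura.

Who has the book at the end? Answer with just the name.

Tracking the book through each event:
Start: Nina has the book.
After event 1: Kevin has the book.
After event 2: Sybil has the book.
After event 3: Laura has the book.

Answer: Laura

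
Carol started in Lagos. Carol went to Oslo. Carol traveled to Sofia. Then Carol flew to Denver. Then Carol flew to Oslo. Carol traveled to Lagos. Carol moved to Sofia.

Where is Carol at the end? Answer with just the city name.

Tracking Carol's location:
Start: Carol is in Lagos.
After move 1: Lagos -> Oslo. Carol is in Oslo.
After move 2: Oslo -> Sofia. Carol is in Sofia.
After move 3: Sofia -> Denver. Carol is in Denver.
After move 4: Denver -> Oslo. Carol is in Oslo.
After move 5: Oslo -> Lagos. Carol is in Lagos.
After move 6: Lagos -> Sofia. Carol is in Sofia.

Answer: Sofia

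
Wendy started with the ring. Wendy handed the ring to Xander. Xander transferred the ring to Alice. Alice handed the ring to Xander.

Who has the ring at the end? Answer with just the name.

Tracking the ring through each event:
Start: Wendy has the ring.
After event 1: Xander has the ring.
After event 2: Alice has the ring.
After event 3: Xander has the ring.

Answer: Xander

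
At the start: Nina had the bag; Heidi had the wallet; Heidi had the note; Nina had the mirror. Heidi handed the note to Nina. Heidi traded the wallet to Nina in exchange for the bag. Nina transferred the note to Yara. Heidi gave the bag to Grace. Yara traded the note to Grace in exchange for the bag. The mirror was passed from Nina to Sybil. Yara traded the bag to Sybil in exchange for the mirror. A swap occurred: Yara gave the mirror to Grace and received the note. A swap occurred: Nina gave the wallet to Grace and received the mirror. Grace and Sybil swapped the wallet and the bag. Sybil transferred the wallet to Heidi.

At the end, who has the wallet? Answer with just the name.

Answer: Heidi

Derivation:
Tracking all object holders:
Start: bag:Nina, wallet:Heidi, note:Heidi, mirror:Nina
Event 1 (give note: Heidi -> Nina). State: bag:Nina, wallet:Heidi, note:Nina, mirror:Nina
Event 2 (swap wallet<->bag: now wallet:Nina, bag:Heidi). State: bag:Heidi, wallet:Nina, note:Nina, mirror:Nina
Event 3 (give note: Nina -> Yara). State: bag:Heidi, wallet:Nina, note:Yara, mirror:Nina
Event 4 (give bag: Heidi -> Grace). State: bag:Grace, wallet:Nina, note:Yara, mirror:Nina
Event 5 (swap note<->bag: now note:Grace, bag:Yara). State: bag:Yara, wallet:Nina, note:Grace, mirror:Nina
Event 6 (give mirror: Nina -> Sybil). State: bag:Yara, wallet:Nina, note:Grace, mirror:Sybil
Event 7 (swap bag<->mirror: now bag:Sybil, mirror:Yara). State: bag:Sybil, wallet:Nina, note:Grace, mirror:Yara
Event 8 (swap mirror<->note: now mirror:Grace, note:Yara). State: bag:Sybil, wallet:Nina, note:Yara, mirror:Grace
Event 9 (swap wallet<->mirror: now wallet:Grace, mirror:Nina). State: bag:Sybil, wallet:Grace, note:Yara, mirror:Nina
Event 10 (swap wallet<->bag: now wallet:Sybil, bag:Grace). State: bag:Grace, wallet:Sybil, note:Yara, mirror:Nina
Event 11 (give wallet: Sybil -> Heidi). State: bag:Grace, wallet:Heidi, note:Yara, mirror:Nina

Final state: bag:Grace, wallet:Heidi, note:Yara, mirror:Nina
The wallet is held by Heidi.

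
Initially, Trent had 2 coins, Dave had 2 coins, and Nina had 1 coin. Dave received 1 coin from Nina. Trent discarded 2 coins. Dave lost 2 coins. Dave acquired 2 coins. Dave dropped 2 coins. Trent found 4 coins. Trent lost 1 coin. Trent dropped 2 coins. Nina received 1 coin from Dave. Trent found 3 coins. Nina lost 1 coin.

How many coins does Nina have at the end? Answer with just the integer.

Tracking counts step by step:
Start: Trent=2, Dave=2, Nina=1
Event 1 (Nina -> Dave, 1): Nina: 1 -> 0, Dave: 2 -> 3. State: Trent=2, Dave=3, Nina=0
Event 2 (Trent -2): Trent: 2 -> 0. State: Trent=0, Dave=3, Nina=0
Event 3 (Dave -2): Dave: 3 -> 1. State: Trent=0, Dave=1, Nina=0
Event 4 (Dave +2): Dave: 1 -> 3. State: Trent=0, Dave=3, Nina=0
Event 5 (Dave -2): Dave: 3 -> 1. State: Trent=0, Dave=1, Nina=0
Event 6 (Trent +4): Trent: 0 -> 4. State: Trent=4, Dave=1, Nina=0
Event 7 (Trent -1): Trent: 4 -> 3. State: Trent=3, Dave=1, Nina=0
Event 8 (Trent -2): Trent: 3 -> 1. State: Trent=1, Dave=1, Nina=0
Event 9 (Dave -> Nina, 1): Dave: 1 -> 0, Nina: 0 -> 1. State: Trent=1, Dave=0, Nina=1
Event 10 (Trent +3): Trent: 1 -> 4. State: Trent=4, Dave=0, Nina=1
Event 11 (Nina -1): Nina: 1 -> 0. State: Trent=4, Dave=0, Nina=0

Nina's final count: 0

Answer: 0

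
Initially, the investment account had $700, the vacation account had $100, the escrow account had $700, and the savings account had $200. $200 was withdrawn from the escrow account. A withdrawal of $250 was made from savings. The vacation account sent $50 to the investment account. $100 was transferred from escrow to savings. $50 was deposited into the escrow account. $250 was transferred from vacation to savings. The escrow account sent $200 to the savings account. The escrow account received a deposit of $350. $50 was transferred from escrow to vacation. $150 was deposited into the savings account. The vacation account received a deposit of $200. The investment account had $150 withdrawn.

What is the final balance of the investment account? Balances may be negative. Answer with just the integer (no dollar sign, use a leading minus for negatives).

Answer: 600

Derivation:
Tracking account balances step by step:
Start: investment=700, vacation=100, escrow=700, savings=200
Event 1 (withdraw 200 from escrow): escrow: 700 - 200 = 500. Balances: investment=700, vacation=100, escrow=500, savings=200
Event 2 (withdraw 250 from savings): savings: 200 - 250 = -50. Balances: investment=700, vacation=100, escrow=500, savings=-50
Event 3 (transfer 50 vacation -> investment): vacation: 100 - 50 = 50, investment: 700 + 50 = 750. Balances: investment=750, vacation=50, escrow=500, savings=-50
Event 4 (transfer 100 escrow -> savings): escrow: 500 - 100 = 400, savings: -50 + 100 = 50. Balances: investment=750, vacation=50, escrow=400, savings=50
Event 5 (deposit 50 to escrow): escrow: 400 + 50 = 450. Balances: investment=750, vacation=50, escrow=450, savings=50
Event 6 (transfer 250 vacation -> savings): vacation: 50 - 250 = -200, savings: 50 + 250 = 300. Balances: investment=750, vacation=-200, escrow=450, savings=300
Event 7 (transfer 200 escrow -> savings): escrow: 450 - 200 = 250, savings: 300 + 200 = 500. Balances: investment=750, vacation=-200, escrow=250, savings=500
Event 8 (deposit 350 to escrow): escrow: 250 + 350 = 600. Balances: investment=750, vacation=-200, escrow=600, savings=500
Event 9 (transfer 50 escrow -> vacation): escrow: 600 - 50 = 550, vacation: -200 + 50 = -150. Balances: investment=750, vacation=-150, escrow=550, savings=500
Event 10 (deposit 150 to savings): savings: 500 + 150 = 650. Balances: investment=750, vacation=-150, escrow=550, savings=650
Event 11 (deposit 200 to vacation): vacation: -150 + 200 = 50. Balances: investment=750, vacation=50, escrow=550, savings=650
Event 12 (withdraw 150 from investment): investment: 750 - 150 = 600. Balances: investment=600, vacation=50, escrow=550, savings=650

Final balance of investment: 600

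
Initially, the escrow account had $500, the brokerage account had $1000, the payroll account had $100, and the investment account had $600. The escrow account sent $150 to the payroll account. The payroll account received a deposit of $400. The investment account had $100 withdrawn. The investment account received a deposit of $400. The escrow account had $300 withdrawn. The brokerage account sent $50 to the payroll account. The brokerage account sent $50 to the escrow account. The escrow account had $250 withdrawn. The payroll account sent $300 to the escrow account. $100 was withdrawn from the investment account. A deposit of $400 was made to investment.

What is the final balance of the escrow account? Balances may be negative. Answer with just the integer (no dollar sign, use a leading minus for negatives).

Answer: 150

Derivation:
Tracking account balances step by step:
Start: escrow=500, brokerage=1000, payroll=100, investment=600
Event 1 (transfer 150 escrow -> payroll): escrow: 500 - 150 = 350, payroll: 100 + 150 = 250. Balances: escrow=350, brokerage=1000, payroll=250, investment=600
Event 2 (deposit 400 to payroll): payroll: 250 + 400 = 650. Balances: escrow=350, brokerage=1000, payroll=650, investment=600
Event 3 (withdraw 100 from investment): investment: 600 - 100 = 500. Balances: escrow=350, brokerage=1000, payroll=650, investment=500
Event 4 (deposit 400 to investment): investment: 500 + 400 = 900. Balances: escrow=350, brokerage=1000, payroll=650, investment=900
Event 5 (withdraw 300 from escrow): escrow: 350 - 300 = 50. Balances: escrow=50, brokerage=1000, payroll=650, investment=900
Event 6 (transfer 50 brokerage -> payroll): brokerage: 1000 - 50 = 950, payroll: 650 + 50 = 700. Balances: escrow=50, brokerage=950, payroll=700, investment=900
Event 7 (transfer 50 brokerage -> escrow): brokerage: 950 - 50 = 900, escrow: 50 + 50 = 100. Balances: escrow=100, brokerage=900, payroll=700, investment=900
Event 8 (withdraw 250 from escrow): escrow: 100 - 250 = -150. Balances: escrow=-150, brokerage=900, payroll=700, investment=900
Event 9 (transfer 300 payroll -> escrow): payroll: 700 - 300 = 400, escrow: -150 + 300 = 150. Balances: escrow=150, brokerage=900, payroll=400, investment=900
Event 10 (withdraw 100 from investment): investment: 900 - 100 = 800. Balances: escrow=150, brokerage=900, payroll=400, investment=800
Event 11 (deposit 400 to investment): investment: 800 + 400 = 1200. Balances: escrow=150, brokerage=900, payroll=400, investment=1200

Final balance of escrow: 150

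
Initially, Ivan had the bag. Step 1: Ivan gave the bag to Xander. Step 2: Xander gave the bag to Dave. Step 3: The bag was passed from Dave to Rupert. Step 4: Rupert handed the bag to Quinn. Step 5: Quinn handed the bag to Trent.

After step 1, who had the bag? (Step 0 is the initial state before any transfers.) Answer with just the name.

Answer: Xander

Derivation:
Tracking the bag holder through step 1:
After step 0 (start): Ivan
After step 1: Xander

At step 1, the holder is Xander.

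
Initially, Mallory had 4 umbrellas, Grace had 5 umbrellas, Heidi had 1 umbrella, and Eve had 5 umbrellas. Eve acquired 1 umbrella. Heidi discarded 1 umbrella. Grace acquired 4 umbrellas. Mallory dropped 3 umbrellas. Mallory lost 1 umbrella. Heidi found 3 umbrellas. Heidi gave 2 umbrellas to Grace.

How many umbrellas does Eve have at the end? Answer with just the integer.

Answer: 6

Derivation:
Tracking counts step by step:
Start: Mallory=4, Grace=5, Heidi=1, Eve=5
Event 1 (Eve +1): Eve: 5 -> 6. State: Mallory=4, Grace=5, Heidi=1, Eve=6
Event 2 (Heidi -1): Heidi: 1 -> 0. State: Mallory=4, Grace=5, Heidi=0, Eve=6
Event 3 (Grace +4): Grace: 5 -> 9. State: Mallory=4, Grace=9, Heidi=0, Eve=6
Event 4 (Mallory -3): Mallory: 4 -> 1. State: Mallory=1, Grace=9, Heidi=0, Eve=6
Event 5 (Mallory -1): Mallory: 1 -> 0. State: Mallory=0, Grace=9, Heidi=0, Eve=6
Event 6 (Heidi +3): Heidi: 0 -> 3. State: Mallory=0, Grace=9, Heidi=3, Eve=6
Event 7 (Heidi -> Grace, 2): Heidi: 3 -> 1, Grace: 9 -> 11. State: Mallory=0, Grace=11, Heidi=1, Eve=6

Eve's final count: 6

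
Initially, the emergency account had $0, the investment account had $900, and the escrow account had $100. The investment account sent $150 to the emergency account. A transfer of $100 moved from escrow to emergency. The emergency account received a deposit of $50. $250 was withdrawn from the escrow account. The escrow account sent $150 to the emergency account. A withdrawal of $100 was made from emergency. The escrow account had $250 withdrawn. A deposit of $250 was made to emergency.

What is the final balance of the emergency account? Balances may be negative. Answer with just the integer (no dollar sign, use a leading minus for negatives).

Tracking account balances step by step:
Start: emergency=0, investment=900, escrow=100
Event 1 (transfer 150 investment -> emergency): investment: 900 - 150 = 750, emergency: 0 + 150 = 150. Balances: emergency=150, investment=750, escrow=100
Event 2 (transfer 100 escrow -> emergency): escrow: 100 - 100 = 0, emergency: 150 + 100 = 250. Balances: emergency=250, investment=750, escrow=0
Event 3 (deposit 50 to emergency): emergency: 250 + 50 = 300. Balances: emergency=300, investment=750, escrow=0
Event 4 (withdraw 250 from escrow): escrow: 0 - 250 = -250. Balances: emergency=300, investment=750, escrow=-250
Event 5 (transfer 150 escrow -> emergency): escrow: -250 - 150 = -400, emergency: 300 + 150 = 450. Balances: emergency=450, investment=750, escrow=-400
Event 6 (withdraw 100 from emergency): emergency: 450 - 100 = 350. Balances: emergency=350, investment=750, escrow=-400
Event 7 (withdraw 250 from escrow): escrow: -400 - 250 = -650. Balances: emergency=350, investment=750, escrow=-650
Event 8 (deposit 250 to emergency): emergency: 350 + 250 = 600. Balances: emergency=600, investment=750, escrow=-650

Final balance of emergency: 600

Answer: 600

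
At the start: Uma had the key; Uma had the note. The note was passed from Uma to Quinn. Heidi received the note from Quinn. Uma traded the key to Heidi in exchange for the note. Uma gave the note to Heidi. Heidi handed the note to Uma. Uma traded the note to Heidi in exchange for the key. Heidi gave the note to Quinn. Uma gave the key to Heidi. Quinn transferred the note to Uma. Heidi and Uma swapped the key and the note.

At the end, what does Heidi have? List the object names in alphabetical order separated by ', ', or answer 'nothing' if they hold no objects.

Tracking all object holders:
Start: key:Uma, note:Uma
Event 1 (give note: Uma -> Quinn). State: key:Uma, note:Quinn
Event 2 (give note: Quinn -> Heidi). State: key:Uma, note:Heidi
Event 3 (swap key<->note: now key:Heidi, note:Uma). State: key:Heidi, note:Uma
Event 4 (give note: Uma -> Heidi). State: key:Heidi, note:Heidi
Event 5 (give note: Heidi -> Uma). State: key:Heidi, note:Uma
Event 6 (swap note<->key: now note:Heidi, key:Uma). State: key:Uma, note:Heidi
Event 7 (give note: Heidi -> Quinn). State: key:Uma, note:Quinn
Event 8 (give key: Uma -> Heidi). State: key:Heidi, note:Quinn
Event 9 (give note: Quinn -> Uma). State: key:Heidi, note:Uma
Event 10 (swap key<->note: now key:Uma, note:Heidi). State: key:Uma, note:Heidi

Final state: key:Uma, note:Heidi
Heidi holds: note.

Answer: note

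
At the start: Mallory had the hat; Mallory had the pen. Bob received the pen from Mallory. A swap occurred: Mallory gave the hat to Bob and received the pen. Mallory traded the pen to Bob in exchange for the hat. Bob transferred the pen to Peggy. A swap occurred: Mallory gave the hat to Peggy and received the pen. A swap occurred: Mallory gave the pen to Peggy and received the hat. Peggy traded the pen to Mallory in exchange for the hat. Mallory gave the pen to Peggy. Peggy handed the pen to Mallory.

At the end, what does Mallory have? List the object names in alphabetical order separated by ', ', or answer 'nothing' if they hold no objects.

Answer: pen

Derivation:
Tracking all object holders:
Start: hat:Mallory, pen:Mallory
Event 1 (give pen: Mallory -> Bob). State: hat:Mallory, pen:Bob
Event 2 (swap hat<->pen: now hat:Bob, pen:Mallory). State: hat:Bob, pen:Mallory
Event 3 (swap pen<->hat: now pen:Bob, hat:Mallory). State: hat:Mallory, pen:Bob
Event 4 (give pen: Bob -> Peggy). State: hat:Mallory, pen:Peggy
Event 5 (swap hat<->pen: now hat:Peggy, pen:Mallory). State: hat:Peggy, pen:Mallory
Event 6 (swap pen<->hat: now pen:Peggy, hat:Mallory). State: hat:Mallory, pen:Peggy
Event 7 (swap pen<->hat: now pen:Mallory, hat:Peggy). State: hat:Peggy, pen:Mallory
Event 8 (give pen: Mallory -> Peggy). State: hat:Peggy, pen:Peggy
Event 9 (give pen: Peggy -> Mallory). State: hat:Peggy, pen:Mallory

Final state: hat:Peggy, pen:Mallory
Mallory holds: pen.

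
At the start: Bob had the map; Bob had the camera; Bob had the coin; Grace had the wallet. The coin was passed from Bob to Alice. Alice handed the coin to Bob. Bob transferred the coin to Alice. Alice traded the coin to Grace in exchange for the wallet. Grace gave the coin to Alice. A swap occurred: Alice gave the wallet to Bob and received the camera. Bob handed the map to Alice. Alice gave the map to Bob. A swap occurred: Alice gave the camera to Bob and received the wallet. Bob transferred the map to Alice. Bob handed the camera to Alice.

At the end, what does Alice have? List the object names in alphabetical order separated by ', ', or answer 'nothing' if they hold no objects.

Tracking all object holders:
Start: map:Bob, camera:Bob, coin:Bob, wallet:Grace
Event 1 (give coin: Bob -> Alice). State: map:Bob, camera:Bob, coin:Alice, wallet:Grace
Event 2 (give coin: Alice -> Bob). State: map:Bob, camera:Bob, coin:Bob, wallet:Grace
Event 3 (give coin: Bob -> Alice). State: map:Bob, camera:Bob, coin:Alice, wallet:Grace
Event 4 (swap coin<->wallet: now coin:Grace, wallet:Alice). State: map:Bob, camera:Bob, coin:Grace, wallet:Alice
Event 5 (give coin: Grace -> Alice). State: map:Bob, camera:Bob, coin:Alice, wallet:Alice
Event 6 (swap wallet<->camera: now wallet:Bob, camera:Alice). State: map:Bob, camera:Alice, coin:Alice, wallet:Bob
Event 7 (give map: Bob -> Alice). State: map:Alice, camera:Alice, coin:Alice, wallet:Bob
Event 8 (give map: Alice -> Bob). State: map:Bob, camera:Alice, coin:Alice, wallet:Bob
Event 9 (swap camera<->wallet: now camera:Bob, wallet:Alice). State: map:Bob, camera:Bob, coin:Alice, wallet:Alice
Event 10 (give map: Bob -> Alice). State: map:Alice, camera:Bob, coin:Alice, wallet:Alice
Event 11 (give camera: Bob -> Alice). State: map:Alice, camera:Alice, coin:Alice, wallet:Alice

Final state: map:Alice, camera:Alice, coin:Alice, wallet:Alice
Alice holds: camera, coin, map, wallet.

Answer: camera, coin, map, wallet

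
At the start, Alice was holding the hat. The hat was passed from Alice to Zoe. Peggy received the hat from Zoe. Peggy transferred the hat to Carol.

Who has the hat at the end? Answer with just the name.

Answer: Carol

Derivation:
Tracking the hat through each event:
Start: Alice has the hat.
After event 1: Zoe has the hat.
After event 2: Peggy has the hat.
After event 3: Carol has the hat.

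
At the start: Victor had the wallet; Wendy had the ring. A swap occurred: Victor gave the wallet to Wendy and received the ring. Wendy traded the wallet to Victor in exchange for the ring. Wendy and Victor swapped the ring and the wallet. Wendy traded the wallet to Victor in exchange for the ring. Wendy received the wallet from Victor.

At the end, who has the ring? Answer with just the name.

Answer: Wendy

Derivation:
Tracking all object holders:
Start: wallet:Victor, ring:Wendy
Event 1 (swap wallet<->ring: now wallet:Wendy, ring:Victor). State: wallet:Wendy, ring:Victor
Event 2 (swap wallet<->ring: now wallet:Victor, ring:Wendy). State: wallet:Victor, ring:Wendy
Event 3 (swap ring<->wallet: now ring:Victor, wallet:Wendy). State: wallet:Wendy, ring:Victor
Event 4 (swap wallet<->ring: now wallet:Victor, ring:Wendy). State: wallet:Victor, ring:Wendy
Event 5 (give wallet: Victor -> Wendy). State: wallet:Wendy, ring:Wendy

Final state: wallet:Wendy, ring:Wendy
The ring is held by Wendy.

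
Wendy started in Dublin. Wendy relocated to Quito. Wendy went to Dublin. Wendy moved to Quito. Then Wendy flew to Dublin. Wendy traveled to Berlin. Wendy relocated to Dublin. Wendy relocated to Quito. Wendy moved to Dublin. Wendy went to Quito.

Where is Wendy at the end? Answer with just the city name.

Answer: Quito

Derivation:
Tracking Wendy's location:
Start: Wendy is in Dublin.
After move 1: Dublin -> Quito. Wendy is in Quito.
After move 2: Quito -> Dublin. Wendy is in Dublin.
After move 3: Dublin -> Quito. Wendy is in Quito.
After move 4: Quito -> Dublin. Wendy is in Dublin.
After move 5: Dublin -> Berlin. Wendy is in Berlin.
After move 6: Berlin -> Dublin. Wendy is in Dublin.
After move 7: Dublin -> Quito. Wendy is in Quito.
After move 8: Quito -> Dublin. Wendy is in Dublin.
After move 9: Dublin -> Quito. Wendy is in Quito.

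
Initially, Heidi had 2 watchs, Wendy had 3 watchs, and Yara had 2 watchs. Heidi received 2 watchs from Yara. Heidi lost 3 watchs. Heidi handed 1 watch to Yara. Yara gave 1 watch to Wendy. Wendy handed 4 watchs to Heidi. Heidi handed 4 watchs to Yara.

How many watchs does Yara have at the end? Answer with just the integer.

Tracking counts step by step:
Start: Heidi=2, Wendy=3, Yara=2
Event 1 (Yara -> Heidi, 2): Yara: 2 -> 0, Heidi: 2 -> 4. State: Heidi=4, Wendy=3, Yara=0
Event 2 (Heidi -3): Heidi: 4 -> 1. State: Heidi=1, Wendy=3, Yara=0
Event 3 (Heidi -> Yara, 1): Heidi: 1 -> 0, Yara: 0 -> 1. State: Heidi=0, Wendy=3, Yara=1
Event 4 (Yara -> Wendy, 1): Yara: 1 -> 0, Wendy: 3 -> 4. State: Heidi=0, Wendy=4, Yara=0
Event 5 (Wendy -> Heidi, 4): Wendy: 4 -> 0, Heidi: 0 -> 4. State: Heidi=4, Wendy=0, Yara=0
Event 6 (Heidi -> Yara, 4): Heidi: 4 -> 0, Yara: 0 -> 4. State: Heidi=0, Wendy=0, Yara=4

Yara's final count: 4

Answer: 4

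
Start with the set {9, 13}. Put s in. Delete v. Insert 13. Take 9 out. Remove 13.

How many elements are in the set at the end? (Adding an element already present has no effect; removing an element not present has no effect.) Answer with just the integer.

Answer: 1

Derivation:
Tracking the set through each operation:
Start: {13, 9}
Event 1 (add s): added. Set: {13, 9, s}
Event 2 (remove v): not present, no change. Set: {13, 9, s}
Event 3 (add 13): already present, no change. Set: {13, 9, s}
Event 4 (remove 9): removed. Set: {13, s}
Event 5 (remove 13): removed. Set: {s}

Final set: {s} (size 1)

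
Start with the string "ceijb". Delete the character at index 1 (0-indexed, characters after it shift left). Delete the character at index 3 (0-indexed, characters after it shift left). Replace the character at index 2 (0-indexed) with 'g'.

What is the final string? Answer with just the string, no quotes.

Answer: cig

Derivation:
Applying each edit step by step:
Start: "ceijb"
Op 1 (delete idx 1 = 'e'): "ceijb" -> "cijb"
Op 2 (delete idx 3 = 'b'): "cijb" -> "cij"
Op 3 (replace idx 2: 'j' -> 'g'): "cij" -> "cig"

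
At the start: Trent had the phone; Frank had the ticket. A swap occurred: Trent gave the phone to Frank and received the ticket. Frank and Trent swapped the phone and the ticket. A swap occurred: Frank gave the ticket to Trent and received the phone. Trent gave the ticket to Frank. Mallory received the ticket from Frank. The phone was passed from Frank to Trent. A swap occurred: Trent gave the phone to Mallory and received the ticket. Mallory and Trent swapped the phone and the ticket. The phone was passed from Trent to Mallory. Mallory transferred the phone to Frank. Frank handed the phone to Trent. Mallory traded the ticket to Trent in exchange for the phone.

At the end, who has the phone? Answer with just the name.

Answer: Mallory

Derivation:
Tracking all object holders:
Start: phone:Trent, ticket:Frank
Event 1 (swap phone<->ticket: now phone:Frank, ticket:Trent). State: phone:Frank, ticket:Trent
Event 2 (swap phone<->ticket: now phone:Trent, ticket:Frank). State: phone:Trent, ticket:Frank
Event 3 (swap ticket<->phone: now ticket:Trent, phone:Frank). State: phone:Frank, ticket:Trent
Event 4 (give ticket: Trent -> Frank). State: phone:Frank, ticket:Frank
Event 5 (give ticket: Frank -> Mallory). State: phone:Frank, ticket:Mallory
Event 6 (give phone: Frank -> Trent). State: phone:Trent, ticket:Mallory
Event 7 (swap phone<->ticket: now phone:Mallory, ticket:Trent). State: phone:Mallory, ticket:Trent
Event 8 (swap phone<->ticket: now phone:Trent, ticket:Mallory). State: phone:Trent, ticket:Mallory
Event 9 (give phone: Trent -> Mallory). State: phone:Mallory, ticket:Mallory
Event 10 (give phone: Mallory -> Frank). State: phone:Frank, ticket:Mallory
Event 11 (give phone: Frank -> Trent). State: phone:Trent, ticket:Mallory
Event 12 (swap ticket<->phone: now ticket:Trent, phone:Mallory). State: phone:Mallory, ticket:Trent

Final state: phone:Mallory, ticket:Trent
The phone is held by Mallory.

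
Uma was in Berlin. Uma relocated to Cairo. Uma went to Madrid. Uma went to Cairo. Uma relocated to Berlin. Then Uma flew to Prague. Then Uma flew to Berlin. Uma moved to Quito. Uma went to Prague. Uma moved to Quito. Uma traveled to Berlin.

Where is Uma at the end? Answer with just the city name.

Answer: Berlin

Derivation:
Tracking Uma's location:
Start: Uma is in Berlin.
After move 1: Berlin -> Cairo. Uma is in Cairo.
After move 2: Cairo -> Madrid. Uma is in Madrid.
After move 3: Madrid -> Cairo. Uma is in Cairo.
After move 4: Cairo -> Berlin. Uma is in Berlin.
After move 5: Berlin -> Prague. Uma is in Prague.
After move 6: Prague -> Berlin. Uma is in Berlin.
After move 7: Berlin -> Quito. Uma is in Quito.
After move 8: Quito -> Prague. Uma is in Prague.
After move 9: Prague -> Quito. Uma is in Quito.
After move 10: Quito -> Berlin. Uma is in Berlin.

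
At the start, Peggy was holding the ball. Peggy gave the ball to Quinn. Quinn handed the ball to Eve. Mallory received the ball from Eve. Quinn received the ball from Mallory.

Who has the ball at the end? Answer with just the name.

Answer: Quinn

Derivation:
Tracking the ball through each event:
Start: Peggy has the ball.
After event 1: Quinn has the ball.
After event 2: Eve has the ball.
After event 3: Mallory has the ball.
After event 4: Quinn has the ball.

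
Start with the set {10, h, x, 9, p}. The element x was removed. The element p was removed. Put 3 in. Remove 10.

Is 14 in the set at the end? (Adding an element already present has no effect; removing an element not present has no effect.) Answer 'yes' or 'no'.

Answer: no

Derivation:
Tracking the set through each operation:
Start: {10, 9, h, p, x}
Event 1 (remove x): removed. Set: {10, 9, h, p}
Event 2 (remove p): removed. Set: {10, 9, h}
Event 3 (add 3): added. Set: {10, 3, 9, h}
Event 4 (remove 10): removed. Set: {3, 9, h}

Final set: {3, 9, h} (size 3)
14 is NOT in the final set.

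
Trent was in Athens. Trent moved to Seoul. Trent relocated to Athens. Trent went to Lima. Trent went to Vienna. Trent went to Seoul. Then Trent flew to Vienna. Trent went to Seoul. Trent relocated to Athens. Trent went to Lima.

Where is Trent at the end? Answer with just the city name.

Tracking Trent's location:
Start: Trent is in Athens.
After move 1: Athens -> Seoul. Trent is in Seoul.
After move 2: Seoul -> Athens. Trent is in Athens.
After move 3: Athens -> Lima. Trent is in Lima.
After move 4: Lima -> Vienna. Trent is in Vienna.
After move 5: Vienna -> Seoul. Trent is in Seoul.
After move 6: Seoul -> Vienna. Trent is in Vienna.
After move 7: Vienna -> Seoul. Trent is in Seoul.
After move 8: Seoul -> Athens. Trent is in Athens.
After move 9: Athens -> Lima. Trent is in Lima.

Answer: Lima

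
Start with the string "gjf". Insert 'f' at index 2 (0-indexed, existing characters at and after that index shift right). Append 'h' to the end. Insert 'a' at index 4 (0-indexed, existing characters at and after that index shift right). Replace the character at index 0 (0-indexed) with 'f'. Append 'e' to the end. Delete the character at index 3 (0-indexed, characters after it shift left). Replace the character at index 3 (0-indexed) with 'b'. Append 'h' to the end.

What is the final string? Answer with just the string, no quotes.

Applying each edit step by step:
Start: "gjf"
Op 1 (insert 'f' at idx 2): "gjf" -> "gjff"
Op 2 (append 'h'): "gjff" -> "gjffh"
Op 3 (insert 'a' at idx 4): "gjffh" -> "gjffah"
Op 4 (replace idx 0: 'g' -> 'f'): "gjffah" -> "fjffah"
Op 5 (append 'e'): "fjffah" -> "fjffahe"
Op 6 (delete idx 3 = 'f'): "fjffahe" -> "fjfahe"
Op 7 (replace idx 3: 'a' -> 'b'): "fjfahe" -> "fjfbhe"
Op 8 (append 'h'): "fjfbhe" -> "fjfbheh"

Answer: fjfbheh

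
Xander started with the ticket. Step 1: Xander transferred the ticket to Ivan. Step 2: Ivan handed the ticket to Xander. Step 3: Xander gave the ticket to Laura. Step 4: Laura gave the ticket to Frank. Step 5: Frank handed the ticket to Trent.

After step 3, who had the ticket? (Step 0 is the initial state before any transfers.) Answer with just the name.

Answer: Laura

Derivation:
Tracking the ticket holder through step 3:
After step 0 (start): Xander
After step 1: Ivan
After step 2: Xander
After step 3: Laura

At step 3, the holder is Laura.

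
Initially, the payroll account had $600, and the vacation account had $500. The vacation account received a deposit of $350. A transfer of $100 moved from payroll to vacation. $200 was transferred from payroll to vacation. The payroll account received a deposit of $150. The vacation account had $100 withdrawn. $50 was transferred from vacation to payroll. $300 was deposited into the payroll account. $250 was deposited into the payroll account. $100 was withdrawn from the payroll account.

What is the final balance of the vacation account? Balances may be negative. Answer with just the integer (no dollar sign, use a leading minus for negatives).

Answer: 1000

Derivation:
Tracking account balances step by step:
Start: payroll=600, vacation=500
Event 1 (deposit 350 to vacation): vacation: 500 + 350 = 850. Balances: payroll=600, vacation=850
Event 2 (transfer 100 payroll -> vacation): payroll: 600 - 100 = 500, vacation: 850 + 100 = 950. Balances: payroll=500, vacation=950
Event 3 (transfer 200 payroll -> vacation): payroll: 500 - 200 = 300, vacation: 950 + 200 = 1150. Balances: payroll=300, vacation=1150
Event 4 (deposit 150 to payroll): payroll: 300 + 150 = 450. Balances: payroll=450, vacation=1150
Event 5 (withdraw 100 from vacation): vacation: 1150 - 100 = 1050. Balances: payroll=450, vacation=1050
Event 6 (transfer 50 vacation -> payroll): vacation: 1050 - 50 = 1000, payroll: 450 + 50 = 500. Balances: payroll=500, vacation=1000
Event 7 (deposit 300 to payroll): payroll: 500 + 300 = 800. Balances: payroll=800, vacation=1000
Event 8 (deposit 250 to payroll): payroll: 800 + 250 = 1050. Balances: payroll=1050, vacation=1000
Event 9 (withdraw 100 from payroll): payroll: 1050 - 100 = 950. Balances: payroll=950, vacation=1000

Final balance of vacation: 1000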